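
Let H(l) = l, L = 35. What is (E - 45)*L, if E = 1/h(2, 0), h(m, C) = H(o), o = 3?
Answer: -4690/3 ≈ -1563.3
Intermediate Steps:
h(m, C) = 3
E = ⅓ (E = 1/3 = ⅓ ≈ 0.33333)
(E - 45)*L = (⅓ - 45)*35 = -134/3*35 = -4690/3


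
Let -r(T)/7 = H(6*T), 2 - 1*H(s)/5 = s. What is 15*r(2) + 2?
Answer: 5252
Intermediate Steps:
H(s) = 10 - 5*s
r(T) = -70 + 210*T (r(T) = -7*(10 - 30*T) = -70 + 210*T)
15*r(2) + 2 = 15*(-70 + 210*2) + 2 = 15*(-70 + 420) + 2 = 15*350 + 2 = 5250 + 2 = 5252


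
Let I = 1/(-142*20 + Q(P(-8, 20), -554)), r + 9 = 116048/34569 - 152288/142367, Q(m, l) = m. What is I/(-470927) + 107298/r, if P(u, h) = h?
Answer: -701278422344634806509897/43872808543183514820 ≈ -15984.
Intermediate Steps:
r = -33036401663/4921484823 (r = -9 + (116048/34569 - 152288/142367) = -9 + 11256961744/4921484823 = -33036401663/4921484823 ≈ -6.7127)
I = -1/2820 (I = 1/(-142*20 + 20) = 1/(-2840 + 20) = 1/(-2820) = -1/2820 ≈ -0.00035461)
I/(-470927) + 107298/r = -1/2820/(-470927) + 107298/(-33036401663/4921484823) = -1/2820*(-1/470927) + 107298*(-4921484823/33036401663) = 1/1328014140 - 528065478538254/33036401663 = -701278422344634806509897/43872808543183514820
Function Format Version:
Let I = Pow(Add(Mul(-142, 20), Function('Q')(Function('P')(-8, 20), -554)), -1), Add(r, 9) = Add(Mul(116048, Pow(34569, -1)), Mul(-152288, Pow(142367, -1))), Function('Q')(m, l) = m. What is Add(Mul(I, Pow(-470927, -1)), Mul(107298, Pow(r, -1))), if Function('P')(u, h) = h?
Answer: Rational(-701278422344634806509897, 43872808543183514820) ≈ -15984.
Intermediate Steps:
r = Rational(-33036401663, 4921484823) (r = Add(-9, Add(Mul(116048, Pow(34569, -1)), Mul(-152288, Pow(142367, -1)))) = Add(-9, Add(Mul(116048, Rational(1, 34569)), Mul(-152288, Rational(1, 142367)))) = Add(-9, Add(Rational(116048, 34569), Rational(-152288, 142367))) = Add(-9, Rational(11256961744, 4921484823)) = Rational(-33036401663, 4921484823) ≈ -6.7127)
I = Rational(-1, 2820) (I = Pow(Add(Mul(-142, 20), 20), -1) = Pow(Add(-2840, 20), -1) = Pow(-2820, -1) = Rational(-1, 2820) ≈ -0.00035461)
Add(Mul(I, Pow(-470927, -1)), Mul(107298, Pow(r, -1))) = Add(Mul(Rational(-1, 2820), Pow(-470927, -1)), Mul(107298, Pow(Rational(-33036401663, 4921484823), -1))) = Add(Mul(Rational(-1, 2820), Rational(-1, 470927)), Mul(107298, Rational(-4921484823, 33036401663))) = Add(Rational(1, 1328014140), Rational(-528065478538254, 33036401663)) = Rational(-701278422344634806509897, 43872808543183514820)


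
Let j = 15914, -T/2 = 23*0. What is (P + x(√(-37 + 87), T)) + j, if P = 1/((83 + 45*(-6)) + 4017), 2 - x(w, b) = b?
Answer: 60958281/3830 ≈ 15916.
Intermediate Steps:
T = 0 (T = -46*0 = -2*0 = 0)
x(w, b) = 2 - b
P = 1/3830 (P = 1/((83 - 270) + 4017) = 1/(-187 + 4017) = 1/3830 ≈ 0.00026110)
(P + x(√(-37 + 87), T)) + j = (1/3830 + (2 - 1*0)) + 15914 = (1/3830 + (2 + 0)) + 15914 = (1/3830 + 2) + 15914 = 7661/3830 + 15914 = 60958281/3830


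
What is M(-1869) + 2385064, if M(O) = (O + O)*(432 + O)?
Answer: 7756570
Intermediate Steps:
M(O) = 2*O*(432 + O) (M(O) = (2*O)*(432 + O) = 2*O*(432 + O))
M(-1869) + 2385064 = 2*(-1869)*(432 - 1869) + 2385064 = 2*(-1869)*(-1437) + 2385064 = 5371506 + 2385064 = 7756570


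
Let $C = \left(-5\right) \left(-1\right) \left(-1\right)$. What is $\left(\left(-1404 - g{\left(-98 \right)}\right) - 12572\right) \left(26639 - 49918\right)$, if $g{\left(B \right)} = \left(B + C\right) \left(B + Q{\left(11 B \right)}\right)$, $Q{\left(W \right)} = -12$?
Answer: $589098374$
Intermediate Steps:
$C = -5$ ($C = 5 \left(-1\right) = -5$)
$g{\left(B \right)} = \left(-12 + B\right) \left(-5 + B\right)$ ($g{\left(B \right)} = \left(B - 5\right) \left(B - 12\right) = \left(-5 + B\right) \left(-12 + B\right) = \left(-12 + B\right) \left(-5 + B\right)$)
$\left(\left(-1404 - g{\left(-98 \right)}\right) - 12572\right) \left(26639 - 49918\right) = \left(\left(-1404 - \left(60 + \left(-98\right)^{2} - -1666\right)\right) - 12572\right) \left(26639 - 49918\right) = \left(\left(-1404 - \left(60 + 9604 + 1666\right)\right) - 12572\right) \left(-23279\right) = \left(\left(-1404 - 11330\right) - 12572\right) \left(-23279\right) = \left(-12734 - 12572\right) \left(-23279\right) = \left(-25306\right) \left(-23279\right) = 589098374$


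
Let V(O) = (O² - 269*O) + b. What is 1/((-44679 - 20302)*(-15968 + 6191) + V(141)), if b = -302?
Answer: 1/635300887 ≈ 1.5741e-9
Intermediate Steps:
V(O) = -302 + O² - 269*O (V(O) = (O² - 269*O) - 302 = -302 + O² - 269*O)
1/((-44679 - 20302)*(-15968 + 6191) + V(141)) = 1/((-44679 - 20302)*(-15968 + 6191) + (-302 + 141² - 269*141)) = 1/(-64981*(-9777) + (-302 + 19881 - 37929)) = 1/(635319237 - 18350) = 1/635300887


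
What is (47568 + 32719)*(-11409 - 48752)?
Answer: -4830146207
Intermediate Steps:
(47568 + 32719)*(-11409 - 48752) = 80287*(-60161) = -4830146207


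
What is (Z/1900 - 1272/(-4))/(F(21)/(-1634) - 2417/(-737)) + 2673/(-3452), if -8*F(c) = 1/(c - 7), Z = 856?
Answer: 3677165904239927/38173171599900 ≈ 96.328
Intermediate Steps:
F(c) = -1/(8*(-7 + c)) (F(c) = -1/(8*(c - 7)) = -1/(8*(-7 + c)))
(Z/1900 - 1272/(-4))/(F(21)/(-1634) - 2417/(-737)) + 2673/(-3452) = (856/1900 - 1272/(-4))/(-1/(-56 + 8*21)/(-1634) - 2417/(-737)) + 2673/(-3452) = (856*(1/1900) - 1272*(-1/4))/(-1/(-56 + 168)*(-1/1634) - 2417*(-1/737)) + 2673*(-1/3452) = (214/475 + 318)/(-1/112*(-1/1634) + 2417/737) - 2673/3452 = 151264/(475*(-1*1/112*(-1/1634) + 2417/737)) - 2673/3452 = 151264/(475*(-1/112*(-1/1634) + 2417/737)) - 2673/3452 = 151264/(475*(1/183008 + 2417/737)) - 2673/3452 = 151264/(475*(442331073/134876896)) - 2673/3452 = (151264/475)*(134876896/442331073) - 2673/3452 = 1073790462976/11058276825 - 2673/3452 = 3677165904239927/38173171599900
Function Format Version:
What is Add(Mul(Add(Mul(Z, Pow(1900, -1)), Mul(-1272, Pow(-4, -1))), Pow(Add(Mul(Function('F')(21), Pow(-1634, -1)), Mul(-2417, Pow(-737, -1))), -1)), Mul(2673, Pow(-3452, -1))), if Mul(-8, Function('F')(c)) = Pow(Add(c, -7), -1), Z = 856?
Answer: Rational(3677165904239927, 38173171599900) ≈ 96.328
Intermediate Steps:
Function('F')(c) = Mul(Rational(-1, 8), Pow(Add(-7, c), -1)) (Function('F')(c) = Mul(Rational(-1, 8), Pow(Add(c, -7), -1)) = Mul(Rational(-1, 8), Pow(Add(-7, c), -1)))
Add(Mul(Add(Mul(Z, Pow(1900, -1)), Mul(-1272, Pow(-4, -1))), Pow(Add(Mul(Function('F')(21), Pow(-1634, -1)), Mul(-2417, Pow(-737, -1))), -1)), Mul(2673, Pow(-3452, -1))) = Add(Mul(Add(Mul(856, Pow(1900, -1)), Mul(-1272, Pow(-4, -1))), Pow(Add(Mul(Mul(-1, Pow(Add(-56, Mul(8, 21)), -1)), Pow(-1634, -1)), Mul(-2417, Pow(-737, -1))), -1)), Mul(2673, Pow(-3452, -1))) = Add(Mul(Add(Mul(856, Rational(1, 1900)), Mul(-1272, Rational(-1, 4))), Pow(Add(Mul(Mul(-1, Pow(Add(-56, 168), -1)), Rational(-1, 1634)), Mul(-2417, Rational(-1, 737))), -1)), Mul(2673, Rational(-1, 3452))) = Add(Mul(Add(Rational(214, 475), 318), Pow(Add(Mul(Mul(-1, Pow(112, -1)), Rational(-1, 1634)), Rational(2417, 737)), -1)), Rational(-2673, 3452)) = Add(Mul(Rational(151264, 475), Pow(Add(Mul(Mul(-1, Rational(1, 112)), Rational(-1, 1634)), Rational(2417, 737)), -1)), Rational(-2673, 3452)) = Add(Mul(Rational(151264, 475), Pow(Add(Mul(Rational(-1, 112), Rational(-1, 1634)), Rational(2417, 737)), -1)), Rational(-2673, 3452)) = Add(Mul(Rational(151264, 475), Pow(Add(Rational(1, 183008), Rational(2417, 737)), -1)), Rational(-2673, 3452)) = Add(Mul(Rational(151264, 475), Pow(Rational(442331073, 134876896), -1)), Rational(-2673, 3452)) = Add(Mul(Rational(151264, 475), Rational(134876896, 442331073)), Rational(-2673, 3452)) = Add(Rational(1073790462976, 11058276825), Rational(-2673, 3452)) = Rational(3677165904239927, 38173171599900)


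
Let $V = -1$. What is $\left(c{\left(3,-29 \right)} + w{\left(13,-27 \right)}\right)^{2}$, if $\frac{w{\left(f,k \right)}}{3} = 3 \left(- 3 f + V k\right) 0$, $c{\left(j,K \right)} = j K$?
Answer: $7569$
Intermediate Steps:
$c{\left(j,K \right)} = K j$
$w{\left(f,k \right)} = 0$ ($w{\left(f,k \right)} = 3 \cdot 3 \left(- 3 f - k\right) 0 = 3 \cdot 3 \left(- k - 3 f\right) 0 = 3 \left(- 9 f - 3 k\right) 0 = 3 \cdot 0 = 0$)
$\left(c{\left(3,-29 \right)} + w{\left(13,-27 \right)}\right)^{2} = \left(\left(-29\right) 3 + 0\right)^{2} = \left(-87 + 0\right)^{2} = \left(-87\right)^{2} = 7569$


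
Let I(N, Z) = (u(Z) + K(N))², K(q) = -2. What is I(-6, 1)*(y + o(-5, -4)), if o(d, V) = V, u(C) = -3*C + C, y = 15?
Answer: 176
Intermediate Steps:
u(C) = -2*C
I(N, Z) = (-2 - 2*Z)² (I(N, Z) = (-2*Z - 2)² = (-2 - 2*Z)²)
I(-6, 1)*(y + o(-5, -4)) = (4*(1 + 1)²)*(15 - 4) = (4*2²)*11 = (4*4)*11 = 16*11 = 176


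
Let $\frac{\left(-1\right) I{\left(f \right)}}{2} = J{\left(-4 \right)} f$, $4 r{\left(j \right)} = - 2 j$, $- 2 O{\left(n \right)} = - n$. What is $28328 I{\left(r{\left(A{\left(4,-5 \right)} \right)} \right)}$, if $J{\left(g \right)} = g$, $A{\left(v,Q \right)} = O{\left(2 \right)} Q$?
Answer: $566560$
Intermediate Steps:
$O{\left(n \right)} = \frac{n}{2}$ ($O{\left(n \right)} = - \frac{\left(-1\right) n}{2} = \frac{n}{2}$)
$A{\left(v,Q \right)} = Q$ ($A{\left(v,Q \right)} = \frac{1}{2} \cdot 2 Q = 1 Q = Q$)
$r{\left(j \right)} = - \frac{j}{2}$ ($r{\left(j \right)} = \frac{\left(-2\right) j}{4} = - \frac{j}{2}$)
$I{\left(f \right)} = 8 f$ ($I{\left(f \right)} = - 2 \left(- 4 f\right) = 8 f$)
$28328 I{\left(r{\left(A{\left(4,-5 \right)} \right)} \right)} = 28328 \cdot 8 \left(\left(- \frac{1}{2}\right) \left(-5\right)\right) = 28328 \cdot 8 \cdot \frac{5}{2} = 28328 \cdot 20 = 566560$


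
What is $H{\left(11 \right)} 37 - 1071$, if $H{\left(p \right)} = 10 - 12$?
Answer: $-1145$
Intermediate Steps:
$H{\left(p \right)} = -2$ ($H{\left(p \right)} = 10 - 12 = -2$)
$H{\left(11 \right)} 37 - 1071 = \left(-2\right) 37 - 1071 = -74 - 1071 = -1145$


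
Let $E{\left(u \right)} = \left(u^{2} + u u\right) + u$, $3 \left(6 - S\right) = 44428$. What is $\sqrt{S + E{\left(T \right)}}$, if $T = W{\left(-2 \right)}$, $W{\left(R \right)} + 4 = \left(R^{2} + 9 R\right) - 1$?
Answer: $\frac{i \sqrt{126903}}{3} \approx 118.74 i$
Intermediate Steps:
$S = - \frac{44410}{3}$ ($S = 6 - \frac{44428}{3} = - \frac{44410}{3} \approx -14803.0$)
$W{\left(R \right)} = -5 + R^{2} + 9 R$ ($W{\left(R \right)} = -4 - \left(1 - R^{2} - 9 R\right) = -4 + \left(-1 + R^{2} + 9 R\right) = -5 + R^{2} + 9 R$)
$T = -19$ ($T = -5 + \left(-2\right)^{2} + 9 \left(-2\right) = -5 + 4 - 18 = -19$)
$E{\left(u \right)} = u + 2 u^{2}$ ($E{\left(u \right)} = \left(u^{2} + u^{2}\right) + u = 2 u^{2} + u = u + 2 u^{2}$)
$\sqrt{S + E{\left(T \right)}} = \sqrt{- \frac{44410}{3} - 19 \left(1 + 2 \left(-19\right)\right)} = \sqrt{- \frac{44410}{3} - 19 \left(1 - 38\right)} = \sqrt{- \frac{44410}{3} - -703} = \sqrt{- \frac{44410}{3} + 703} = \sqrt{- \frac{42301}{3}} = \frac{i \sqrt{126903}}{3}$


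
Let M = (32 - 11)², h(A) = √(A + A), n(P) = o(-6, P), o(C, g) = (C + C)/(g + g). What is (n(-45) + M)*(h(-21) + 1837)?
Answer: 12155429/15 + 6617*I*√42/15 ≈ 8.1036e+5 + 2858.9*I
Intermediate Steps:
o(C, g) = C/g (o(C, g) = (2*C)/((2*g)) = (2*C)*(1/(2*g)) = C/g)
n(P) = -6/P
h(A) = √2*√A (h(A) = √(2*A) = √2*√A)
M = 441 (M = 21² = 441)
(n(-45) + M)*(h(-21) + 1837) = (-6/(-45) + 441)*(√2*√(-21) + 1837) = (-6*(-1/45) + 441)*(√2*(I*√21) + 1837) = (2/15 + 441)*(I*√42 + 1837) = 6617*(1837 + I*√42)/15 = 12155429/15 + 6617*I*√42/15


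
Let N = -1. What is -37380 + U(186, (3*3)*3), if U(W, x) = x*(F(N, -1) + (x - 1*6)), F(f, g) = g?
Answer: -36840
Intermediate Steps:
U(W, x) = x*(-7 + x) (U(W, x) = x*(-1 + (x - 1*6)) = x*(-1 + (x - 6)) = x*(-1 + (-6 + x)) = x*(-7 + x))
-37380 + U(186, (3*3)*3) = -37380 + ((3*3)*3)*(-7 + (3*3)*3) = -37380 + (9*3)*(-7 + 9*3) = -37380 + 27*(-7 + 27) = -37380 + 27*20 = -37380 + 540 = -36840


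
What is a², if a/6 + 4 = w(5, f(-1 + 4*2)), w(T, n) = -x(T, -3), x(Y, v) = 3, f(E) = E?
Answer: 1764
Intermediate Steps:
w(T, n) = -3 (w(T, n) = -1*3 = -3)
a = -42 (a = -24 + 6*(-3) = -24 - 18 = -42)
a² = (-42)² = 1764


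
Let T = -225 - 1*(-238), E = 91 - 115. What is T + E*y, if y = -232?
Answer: 5581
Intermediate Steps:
E = -24
T = 13 (T = -225 + 238 = 13)
T + E*y = 13 - 24*(-232) = 13 + 5568 = 5581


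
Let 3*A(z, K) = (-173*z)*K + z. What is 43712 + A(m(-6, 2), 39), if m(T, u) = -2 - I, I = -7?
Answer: 97406/3 ≈ 32469.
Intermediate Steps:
m(T, u) = 5 (m(T, u) = -2 - 1*(-7) = -2 + 7 = 5)
A(z, K) = z/3 - 173*K*z/3 (A(z, K) = ((-173*z)*K + z)/3 = (-173*K*z + z)/3 = (z - 173*K*z)/3 = z/3 - 173*K*z/3)
43712 + A(m(-6, 2), 39) = 43712 + (1/3)*5*(1 - 173*39) = 43712 + (1/3)*5*(1 - 6747) = 43712 + (1/3)*5*(-6746) = 43712 - 33730/3 = 97406/3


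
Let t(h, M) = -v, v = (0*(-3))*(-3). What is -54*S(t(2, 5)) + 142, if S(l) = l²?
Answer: 142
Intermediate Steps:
v = 0 (v = 0*(-3) = 0)
t(h, M) = 0 (t(h, M) = -1*0 = 0)
-54*S(t(2, 5)) + 142 = -54*0² + 142 = -54*0 + 142 = 0 + 142 = 142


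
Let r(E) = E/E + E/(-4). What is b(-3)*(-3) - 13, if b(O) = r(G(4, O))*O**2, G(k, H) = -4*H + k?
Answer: 68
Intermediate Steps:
G(k, H) = k - 4*H
r(E) = 1 - E/4 (r(E) = 1 + E*(-1/4) = 1 - E/4)
b(O) = O**3 (b(O) = (1 - (4 - 4*O)/4)*O**2 = (1 + (-1 + O))*O**2 = O*O**2 = O**3)
b(-3)*(-3) - 13 = (-3)**3*(-3) - 13 = -27*(-3) - 13 = 81 - 13 = 68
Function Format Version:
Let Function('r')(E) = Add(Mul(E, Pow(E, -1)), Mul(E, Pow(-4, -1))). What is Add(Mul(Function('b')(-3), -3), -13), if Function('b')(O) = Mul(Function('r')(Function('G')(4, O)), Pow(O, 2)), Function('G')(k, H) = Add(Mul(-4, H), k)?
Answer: 68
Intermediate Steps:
Function('G')(k, H) = Add(k, Mul(-4, H))
Function('r')(E) = Add(1, Mul(Rational(-1, 4), E)) (Function('r')(E) = Add(1, Mul(E, Rational(-1, 4))) = Add(1, Mul(Rational(-1, 4), E)))
Function('b')(O) = Pow(O, 3) (Function('b')(O) = Mul(Add(1, Mul(Rational(-1, 4), Add(4, Mul(-4, O)))), Pow(O, 2)) = Mul(Add(1, Add(-1, O)), Pow(O, 2)) = Mul(O, Pow(O, 2)) = Pow(O, 3))
Add(Mul(Function('b')(-3), -3), -13) = Add(Mul(Pow(-3, 3), -3), -13) = Add(Mul(-27, -3), -13) = Add(81, -13) = 68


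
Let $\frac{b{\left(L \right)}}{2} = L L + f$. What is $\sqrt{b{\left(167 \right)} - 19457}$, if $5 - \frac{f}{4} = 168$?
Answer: $19 \sqrt{97} \approx 187.13$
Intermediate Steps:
$f = -652$ ($f = 20 - 672 = -652$)
$b{\left(L \right)} = -1304 + 2 L^{2}$ ($b{\left(L \right)} = 2 \left(L L - 652\right) = 2 \left(L^{2} - 652\right) = 2 \left(-652 + L^{2}\right) = -1304 + 2 L^{2}$)
$\sqrt{b{\left(167 \right)} - 19457} = \sqrt{\left(-1304 + 2 \cdot 167^{2}\right) - 19457} = \sqrt{\left(-1304 + 2 \cdot 27889\right) - 19457} = \sqrt{\left(-1304 + 55778\right) - 19457} = \sqrt{54474 - 19457} = \sqrt{35017} = 19 \sqrt{97}$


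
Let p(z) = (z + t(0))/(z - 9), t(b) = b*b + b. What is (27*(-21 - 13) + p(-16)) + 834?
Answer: -2084/25 ≈ -83.360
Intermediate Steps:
t(b) = b + b² (t(b) = b² + b = b + b²)
p(z) = z/(-9 + z) (p(z) = (z + 0*(1 + 0))/(z - 9) = (z + 0*1)/(-9 + z) = (z + 0)/(-9 + z) = z/(-9 + z))
(27*(-21 - 13) + p(-16)) + 834 = (27*(-21 - 13) - 16/(-9 - 16)) + 834 = (27*(-34) - 16/(-25)) + 834 = (-918 - 16*(-1/25)) + 834 = (-918 + 16/25) + 834 = -22934/25 + 834 = -2084/25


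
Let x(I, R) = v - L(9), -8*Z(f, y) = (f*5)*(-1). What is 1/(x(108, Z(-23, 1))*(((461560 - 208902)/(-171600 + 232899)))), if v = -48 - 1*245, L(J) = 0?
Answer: -8757/10575542 ≈ -0.00082804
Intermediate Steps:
v = -293 (v = -48 - 245 = -293)
Z(f, y) = 5*f/8 (Z(f, y) = -f*5*(-1)/8 = -5*f*(-1)/8 = -(-5)*f/8 = 5*f/8)
x(I, R) = -293 (x(I, R) = -293 - 1*0 = -293 + 0 = -293)
1/(x(108, Z(-23, 1))*(((461560 - 208902)/(-171600 + 232899)))) = 1/((-293)*(((461560 - 208902)/(-171600 + 232899)))) = -1/(293*(252658/61299)) = -1/(293*(252658*(1/61299))) = -1/(293*36094/8757) = -1/293*8757/36094 = -8757/10575542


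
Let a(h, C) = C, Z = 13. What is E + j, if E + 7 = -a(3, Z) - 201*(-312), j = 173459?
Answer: 236151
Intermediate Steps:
E = 62692 (E = -7 + (-1*13 - 201*(-312)) = -7 + (-13 + 62712) = -7 + 62699 = 62692)
E + j = 62692 + 173459 = 236151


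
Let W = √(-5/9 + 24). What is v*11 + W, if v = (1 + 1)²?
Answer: 44 + √211/3 ≈ 48.842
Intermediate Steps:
W = √211/3 (W = √(-5*⅑ + 24) = √(-5/9 + 24) = √(211/9) = √211/3 ≈ 4.8419)
v = 4 (v = 2² = 4)
v*11 + W = 4*11 + √211/3 = 44 + √211/3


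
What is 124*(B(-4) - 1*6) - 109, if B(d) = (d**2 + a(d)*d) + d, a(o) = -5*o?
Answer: -9285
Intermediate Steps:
B(d) = d - 4*d**2 (B(d) = (d**2 + (-5*d)*d) + d = (d**2 - 5*d**2) + d = -4*d**2 + d = d - 4*d**2)
124*(B(-4) - 1*6) - 109 = 124*(-4*(1 - 4*(-4)) - 1*6) - 109 = 124*(-4*(1 + 16) - 6) - 109 = 124*(-4*17 - 6) - 109 = 124*(-68 - 6) - 109 = 124*(-74) - 109 = -9176 - 109 = -9285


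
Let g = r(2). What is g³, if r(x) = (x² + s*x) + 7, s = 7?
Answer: 15625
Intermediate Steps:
r(x) = 7 + x² + 7*x (r(x) = (x² + 7*x) + 7 = 7 + x² + 7*x)
g = 25 (g = 7 + 2² + 7*2 = 7 + 4 + 14 = 25)
g³ = 25³ = 15625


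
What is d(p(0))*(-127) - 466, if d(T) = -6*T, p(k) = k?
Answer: -466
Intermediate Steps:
d(p(0))*(-127) - 466 = -6*0*(-127) - 466 = 0*(-127) - 466 = 0 - 466 = -466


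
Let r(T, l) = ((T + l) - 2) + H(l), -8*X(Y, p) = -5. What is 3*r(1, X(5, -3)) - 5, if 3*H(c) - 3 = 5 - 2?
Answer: -⅛ ≈ -0.12500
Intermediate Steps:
H(c) = 2 (H(c) = 1 + (5 - 2)/3 = 1 + (⅓)*3 = 1 + 1 = 2)
X(Y, p) = 5/8 (X(Y, p) = -⅛*(-5) = 5/8)
r(T, l) = T + l (r(T, l) = ((T + l) - 2) + 2 = (-2 + T + l) + 2 = T + l)
3*r(1, X(5, -3)) - 5 = 3*(1 + 5/8) - 5 = 3*(13/8) - 5 = 39/8 - 5 = -⅛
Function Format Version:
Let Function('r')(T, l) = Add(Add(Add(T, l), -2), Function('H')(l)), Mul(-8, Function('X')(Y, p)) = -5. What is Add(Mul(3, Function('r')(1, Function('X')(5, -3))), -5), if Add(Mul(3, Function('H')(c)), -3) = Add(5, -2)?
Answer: Rational(-1, 8) ≈ -0.12500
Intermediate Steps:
Function('H')(c) = 2 (Function('H')(c) = Add(1, Mul(Rational(1, 3), Add(5, -2))) = Add(1, Mul(Rational(1, 3), 3)) = Add(1, 1) = 2)
Function('X')(Y, p) = Rational(5, 8) (Function('X')(Y, p) = Mul(Rational(-1, 8), -5) = Rational(5, 8))
Function('r')(T, l) = Add(T, l) (Function('r')(T, l) = Add(Add(Add(T, l), -2), 2) = Add(Add(-2, T, l), 2) = Add(T, l))
Add(Mul(3, Function('r')(1, Function('X')(5, -3))), -5) = Add(Mul(3, Add(1, Rational(5, 8))), -5) = Add(Mul(3, Rational(13, 8)), -5) = Add(Rational(39, 8), -5) = Rational(-1, 8)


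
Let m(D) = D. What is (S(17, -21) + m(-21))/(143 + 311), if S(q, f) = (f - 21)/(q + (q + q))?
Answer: -371/7718 ≈ -0.048069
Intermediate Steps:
S(q, f) = (-21 + f)/(3*q) (S(q, f) = (-21 + f)/(q + 2*q) = (-21 + f)/((3*q)) = (-21 + f)*(1/(3*q)) = (-21 + f)/(3*q))
(S(17, -21) + m(-21))/(143 + 311) = ((⅓)*(-21 - 21)/17 - 21)/(143 + 311) = ((⅓)*(1/17)*(-42) - 21)/454 = (-14/17 - 21)*(1/454) = -371/17*1/454 = -371/7718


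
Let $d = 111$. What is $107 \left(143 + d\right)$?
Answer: $27178$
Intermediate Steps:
$107 \left(143 + d\right) = 107 \left(143 + 111\right) = 107 \cdot 254 = 27178$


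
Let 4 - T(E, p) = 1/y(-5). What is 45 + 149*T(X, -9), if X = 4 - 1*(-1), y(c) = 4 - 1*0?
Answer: 2415/4 ≈ 603.75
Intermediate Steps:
y(c) = 4 (y(c) = 4 + 0 = 4)
X = 5 (X = 4 + 1 = 5)
T(E, p) = 15/4 (T(E, p) = 4 - 1/4 = 4 - 1*¼ = 4 - ¼ = 15/4)
45 + 149*T(X, -9) = 45 + 149*(15/4) = 45 + 2235/4 = 2415/4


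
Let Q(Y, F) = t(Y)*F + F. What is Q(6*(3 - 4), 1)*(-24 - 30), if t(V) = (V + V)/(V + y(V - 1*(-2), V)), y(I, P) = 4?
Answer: -378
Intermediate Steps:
t(V) = 2*V/(4 + V) (t(V) = (V + V)/(V + 4) = (2*V)/(4 + V) = 2*V/(4 + V))
Q(Y, F) = F + 2*F*Y/(4 + Y) (Q(Y, F) = (2*Y/(4 + Y))*F + F = 2*F*Y/(4 + Y) + F = F + 2*F*Y/(4 + Y))
Q(6*(3 - 4), 1)*(-24 - 30) = (1*(4 + 3*(6*(3 - 4)))/(4 + 6*(3 - 4)))*(-24 - 30) = (1*(4 + 3*(6*(-1)))/(4 + 6*(-1)))*(-54) = (1*(4 + 3*(-6))/(4 - 6))*(-54) = (1*(4 - 18)/(-2))*(-54) = (1*(-1/2)*(-14))*(-54) = 7*(-54) = -378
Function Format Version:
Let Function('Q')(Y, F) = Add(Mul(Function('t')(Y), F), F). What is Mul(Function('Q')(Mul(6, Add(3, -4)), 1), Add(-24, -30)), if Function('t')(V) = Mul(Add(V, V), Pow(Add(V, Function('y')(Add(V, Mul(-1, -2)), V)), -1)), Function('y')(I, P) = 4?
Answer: -378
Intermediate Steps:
Function('t')(V) = Mul(2, V, Pow(Add(4, V), -1)) (Function('t')(V) = Mul(Add(V, V), Pow(Add(V, 4), -1)) = Mul(Mul(2, V), Pow(Add(4, V), -1)) = Mul(2, V, Pow(Add(4, V), -1)))
Function('Q')(Y, F) = Add(F, Mul(2, F, Y, Pow(Add(4, Y), -1))) (Function('Q')(Y, F) = Add(Mul(Mul(2, Y, Pow(Add(4, Y), -1)), F), F) = Add(Mul(2, F, Y, Pow(Add(4, Y), -1)), F) = Add(F, Mul(2, F, Y, Pow(Add(4, Y), -1))))
Mul(Function('Q')(Mul(6, Add(3, -4)), 1), Add(-24, -30)) = Mul(Mul(1, Pow(Add(4, Mul(6, Add(3, -4))), -1), Add(4, Mul(3, Mul(6, Add(3, -4))))), Add(-24, -30)) = Mul(Mul(1, Pow(Add(4, Mul(6, -1)), -1), Add(4, Mul(3, Mul(6, -1)))), -54) = Mul(Mul(1, Pow(Add(4, -6), -1), Add(4, Mul(3, -6))), -54) = Mul(Mul(1, Pow(-2, -1), Add(4, -18)), -54) = Mul(Mul(1, Rational(-1, 2), -14), -54) = Mul(7, -54) = -378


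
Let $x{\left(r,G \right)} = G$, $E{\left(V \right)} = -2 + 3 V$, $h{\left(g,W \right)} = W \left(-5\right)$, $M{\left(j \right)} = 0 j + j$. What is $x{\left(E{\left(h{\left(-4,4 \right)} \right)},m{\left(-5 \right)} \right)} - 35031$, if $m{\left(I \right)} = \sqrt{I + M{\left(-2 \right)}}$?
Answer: $-35031 + i \sqrt{7} \approx -35031.0 + 2.6458 i$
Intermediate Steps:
$M{\left(j \right)} = j$ ($M{\left(j \right)} = 0 + j = j$)
$h{\left(g,W \right)} = - 5 W$
$m{\left(I \right)} = \sqrt{-2 + I}$ ($m{\left(I \right)} = \sqrt{I - 2} = \sqrt{-2 + I}$)
$x{\left(E{\left(h{\left(-4,4 \right)} \right)},m{\left(-5 \right)} \right)} - 35031 = \sqrt{-2 - 5} - 35031 = \sqrt{-7} - 35031 = i \sqrt{7} - 35031 = -35031 + i \sqrt{7}$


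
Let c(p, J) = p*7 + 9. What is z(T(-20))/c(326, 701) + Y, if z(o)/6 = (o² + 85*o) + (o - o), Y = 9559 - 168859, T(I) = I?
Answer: -364964100/2291 ≈ -1.5930e+5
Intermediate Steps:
c(p, J) = 9 + 7*p (c(p, J) = 7*p + 9 = 9 + 7*p)
Y = -159300
z(o) = 6*o² + 510*o (z(o) = 6*((o² + 85*o) + (o - o)) = 6*((o² + 85*o) + 0) = 6*(o² + 85*o) = 6*o² + 510*o)
z(T(-20))/c(326, 701) + Y = (6*(-20)*(85 - 20))/(9 + 7*326) - 159300 = (6*(-20)*65)/(9 + 2282) - 159300 = -7800/2291 - 159300 = -364964100/2291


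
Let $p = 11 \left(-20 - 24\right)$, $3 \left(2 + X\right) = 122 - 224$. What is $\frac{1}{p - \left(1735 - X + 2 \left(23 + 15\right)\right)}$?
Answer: $- \frac{1}{2331} \approx -0.000429$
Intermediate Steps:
$X = -36$ ($X = -2 + \frac{122 - 224}{3} = -2 + \frac{1}{3} \left(-102\right) = -2 - 34 = -36$)
$p = -484$ ($p = 11 \left(-44\right) = -484$)
$\frac{1}{p - \left(1735 - X + 2 \left(23 + 15\right)\right)} = \frac{1}{-484 - \left(1771 + 2 \left(23 + 15\right)\right)} = \frac{1}{-484 - 1847} = \frac{1}{-2331} = - \frac{1}{2331}$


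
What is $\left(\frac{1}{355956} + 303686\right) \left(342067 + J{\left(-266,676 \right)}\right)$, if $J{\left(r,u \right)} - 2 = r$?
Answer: $\frac{36948512531212051}{355956} \approx 1.038 \cdot 10^{11}$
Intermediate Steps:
$J{\left(r,u \right)} = 2 + r$
$\left(\frac{1}{355956} + 303686\right) \left(342067 + J{\left(-266,676 \right)}\right) = \left(\frac{1}{355956} + 303686\right) \left(342067 + \left(2 - 266\right)\right) = \left(\frac{1}{355956} + 303686\right) \left(342067 - 264\right) = \frac{108098853817}{355956} \cdot 341803 = \frac{36948512531212051}{355956}$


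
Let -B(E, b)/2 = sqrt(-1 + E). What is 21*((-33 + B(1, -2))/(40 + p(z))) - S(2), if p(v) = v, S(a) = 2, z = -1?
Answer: -257/13 ≈ -19.769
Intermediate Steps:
B(E, b) = -2*sqrt(-1 + E)
21*((-33 + B(1, -2))/(40 + p(z))) - S(2) = 21*((-33 - 2*sqrt(-1 + 1))/(40 - 1)) - 1*2 = 21*((-33 - 2*sqrt(0))/39) - 2 = 21*((-33 - 2*0)*(1/39)) - 2 = 21*((-33 + 0)*(1/39)) - 2 = 21*(-33*1/39) - 2 = 21*(-11/13) - 2 = -231/13 - 2 = -257/13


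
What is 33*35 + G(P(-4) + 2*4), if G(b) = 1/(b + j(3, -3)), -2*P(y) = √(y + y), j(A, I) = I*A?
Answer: (-1154*I + 1155*√2)/(√2 - I) ≈ 1154.7 + 0.47141*I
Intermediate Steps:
j(A, I) = A*I
P(y) = -√2*√y/2 (P(y) = -√(y + y)/2 = -√2*√y/2)
G(b) = 1/(-9 + b) (G(b) = 1/(b + 3*(-3)) = 1/(b - 9) = 1/(-9 + b))
33*35 + G(P(-4) + 2*4) = 33*35 + 1/(-9 + (-√2*√(-4)/2 + 2*4)) = 1155 + 1/(-9 + (-√2*2*I/2 + 8)) = 1155 + 1/(-9 + (-I*√2 + 8)) = 1155 + 1/(-9 + (8 - I*√2)) = 1155 + 1/(-1 - I*√2)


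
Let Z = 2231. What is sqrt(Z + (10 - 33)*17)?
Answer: 4*sqrt(115) ≈ 42.895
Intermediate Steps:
sqrt(Z + (10 - 33)*17) = sqrt(2231 + (10 - 33)*17) = sqrt(2231 - 23*17) = sqrt(2231 - 391) = sqrt(1840) = 4*sqrt(115)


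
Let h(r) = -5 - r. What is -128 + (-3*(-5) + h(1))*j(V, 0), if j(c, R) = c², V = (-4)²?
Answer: 2176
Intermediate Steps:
V = 16
-128 + (-3*(-5) + h(1))*j(V, 0) = -128 + (-3*(-5) + (-5 - 1*1))*16² = -128 + (15 + (-5 - 1))*256 = -128 + (15 - 6)*256 = -128 + 9*256 = -128 + 2304 = 2176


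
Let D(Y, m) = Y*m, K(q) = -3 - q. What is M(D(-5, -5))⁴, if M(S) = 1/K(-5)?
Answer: 1/16 ≈ 0.062500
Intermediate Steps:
M(S) = ½ (M(S) = 1/(-3 - 1*(-5)) = 1/(-3 + 5) = 1/2 = ½)
M(D(-5, -5))⁴ = (½)⁴ = 1/16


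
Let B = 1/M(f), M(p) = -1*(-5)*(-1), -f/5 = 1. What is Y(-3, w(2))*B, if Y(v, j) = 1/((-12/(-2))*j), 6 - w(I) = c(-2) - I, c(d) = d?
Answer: -1/300 ≈ -0.0033333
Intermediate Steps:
f = -5 (f = -5*1 = -5)
M(p) = -5 (M(p) = 5*(-1) = -5)
w(I) = 8 + I (w(I) = 6 - (-2 - I) = 6 + (2 + I) = 8 + I)
Y(v, j) = 1/(6*j) (Y(v, j) = 1/((-12*(-½))*j) = 1/(6*j))
B = -⅕ (B = 1/(-5) = -⅕ ≈ -0.20000)
Y(-3, w(2))*B = (1/(6*(8 + 2)))*(-⅕) = ((⅙)/10)*(-⅕) = ((⅙)*(⅒))*(-⅕) = (1/60)*(-⅕) = -1/300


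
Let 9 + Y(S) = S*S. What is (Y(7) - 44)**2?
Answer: 16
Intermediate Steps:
Y(S) = -9 + S**2 (Y(S) = -9 + S*S = -9 + S**2)
(Y(7) - 44)**2 = ((-9 + 7**2) - 44)**2 = ((-9 + 49) - 44)**2 = (40 - 44)**2 = (-4)**2 = 16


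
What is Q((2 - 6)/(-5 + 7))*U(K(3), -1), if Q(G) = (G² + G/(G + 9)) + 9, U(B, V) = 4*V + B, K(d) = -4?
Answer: -712/7 ≈ -101.71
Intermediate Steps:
U(B, V) = B + 4*V
Q(G) = 9 + G² + G/(9 + G) (Q(G) = (G² + G/(9 + G)) + 9 = 9 + G² + G/(9 + G))
Q((2 - 6)/(-5 + 7))*U(K(3), -1) = ((81 + ((2 - 6)/(-5 + 7))³ + 9*((2 - 6)/(-5 + 7))² + 10*((2 - 6)/(-5 + 7)))/(9 + (2 - 6)/(-5 + 7)))*(-4 + 4*(-1)) = ((81 + (-4/2)³ + 9*(-4/2)² + 10*(-4/2))/(9 - 4/2))*(-4 - 4) = ((81 + (-4*½)³ + 9*(-4*½)² + 10*(-4*½))/(9 - 4*½))*(-8) = ((81 + (-2)³ + 9*(-2)² + 10*(-2))/(9 - 2))*(-8) = ((81 - 8 + 9*4 - 20)/7)*(-8) = ((81 - 8 + 36 - 20)/7)*(-8) = ((⅐)*89)*(-8) = (89/7)*(-8) = -712/7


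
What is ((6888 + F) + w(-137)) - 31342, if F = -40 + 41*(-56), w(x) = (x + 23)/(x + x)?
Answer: -3670173/137 ≈ -26790.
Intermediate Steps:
w(x) = (23 + x)/(2*x) (w(x) = (23 + x)/((2*x)) = (23 + x)*(1/(2*x)) = (23 + x)/(2*x))
F = -2336 (F = -40 - 2296 = -2336)
((6888 + F) + w(-137)) - 31342 = ((6888 - 2336) + (1/2)*(23 - 137)/(-137)) - 31342 = (4552 + (1/2)*(-1/137)*(-114)) - 31342 = (4552 + 57/137) - 31342 = 623681/137 - 31342 = -3670173/137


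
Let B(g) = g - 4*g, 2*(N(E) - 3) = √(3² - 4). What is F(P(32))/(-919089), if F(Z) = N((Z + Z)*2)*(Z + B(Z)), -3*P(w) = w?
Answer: -64/919089 - 32*√5/2757267 ≈ -9.5585e-5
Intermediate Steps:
P(w) = -w/3
N(E) = 3 + √5/2 (N(E) = 3 + √(3² - 4)/2 = 3 + √(9 - 4)/2 = 3 + √5/2)
B(g) = -3*g
F(Z) = -2*Z*(3 + √5/2) (F(Z) = (3 + √5/2)*(Z - 3*Z) = (3 + √5/2)*(-2*Z) = -2*Z*(3 + √5/2))
F(P(32))/(-919089) = -(-⅓*32)*(6 + √5)/(-919089) = -1*(-32/3)*(6 + √5)*(-1/919089) = (64 + 32*√5/3)*(-1/919089) = -64/919089 - 32*√5/2757267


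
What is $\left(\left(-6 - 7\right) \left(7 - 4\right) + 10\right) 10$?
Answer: $-290$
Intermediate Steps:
$\left(\left(-6 - 7\right) \left(7 - 4\right) + 10\right) 10 = \left(\left(-13\right) 3 + 10\right) 10 = \left(-39 + 10\right) 10 = \left(-29\right) 10 = -290$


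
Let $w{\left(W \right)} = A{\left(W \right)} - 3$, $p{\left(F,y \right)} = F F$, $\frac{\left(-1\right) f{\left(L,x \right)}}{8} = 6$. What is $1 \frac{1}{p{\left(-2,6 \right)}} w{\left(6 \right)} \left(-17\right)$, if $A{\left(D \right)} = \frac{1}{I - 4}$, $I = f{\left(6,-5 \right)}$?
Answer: $\frac{2669}{208} \approx 12.832$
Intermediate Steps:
$f{\left(L,x \right)} = -48$ ($f{\left(L,x \right)} = \left(-8\right) 6 = -48$)
$I = -48$
$p{\left(F,y \right)} = F^{2}$
$A{\left(D \right)} = - \frac{1}{52}$ ($A{\left(D \right)} = \frac{1}{-48 - 4} = \frac{1}{-52} = - \frac{1}{52}$)
$w{\left(W \right)} = - \frac{157}{52}$ ($w{\left(W \right)} = - \frac{1}{52} - 3 = - \frac{157}{52}$)
$1 \frac{1}{p{\left(-2,6 \right)}} w{\left(6 \right)} \left(-17\right) = 1 \frac{1}{\left(-2\right)^{2}} \left(- \frac{157}{52}\right) \left(-17\right) = 1 \cdot \frac{1}{4} \left(- \frac{157}{52}\right) \left(-17\right) = \frac{1}{4} \left(- \frac{157}{52}\right) \left(-17\right) = \left(- \frac{157}{208}\right) \left(-17\right) = \frac{2669}{208}$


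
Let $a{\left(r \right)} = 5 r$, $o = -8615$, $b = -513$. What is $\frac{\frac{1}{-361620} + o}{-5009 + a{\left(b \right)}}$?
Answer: $\frac{3115356301}{2738909880} \approx 1.1374$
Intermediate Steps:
$\frac{\frac{1}{-361620} + o}{-5009 + a{\left(b \right)}} = \frac{\frac{1}{-361620} - 8615}{-5009 + 5 \left(-513\right)} = \frac{- \frac{1}{361620} - 8615}{-5009 - 2565} = - \frac{3115356301}{361620 \left(-7574\right)} = \left(- \frac{3115356301}{361620}\right) \left(- \frac{1}{7574}\right) = \frac{3115356301}{2738909880}$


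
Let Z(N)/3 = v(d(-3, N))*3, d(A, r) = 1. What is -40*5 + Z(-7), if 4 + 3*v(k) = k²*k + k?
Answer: -206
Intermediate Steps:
v(k) = -4/3 + k/3 + k³/3 (v(k) = -4/3 + (k²*k + k)/3 = -4/3 + (k³ + k)/3 = -4/3 + (k + k³)/3 = -4/3 + (k/3 + k³/3) = -4/3 + k/3 + k³/3)
Z(N) = -6 (Z(N) = 3*((-4/3 + (⅓)*1 + (⅓)*1³)*3) = 3*((-4/3 + ⅓ + (⅓)*1)*3) = 3*((-4/3 + ⅓ + ⅓)*3) = 3*(-⅔*3) = 3*(-2) = -6)
-40*5 + Z(-7) = -40*5 - 6 = -200 - 6 = -206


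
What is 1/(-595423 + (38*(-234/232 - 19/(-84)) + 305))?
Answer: -609/362444969 ≈ -1.6803e-6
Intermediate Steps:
1/(-595423 + (38*(-234/232 - 19/(-84)) + 305)) = 1/(-595423 + (38*(-234*1/232 - 19*(-1/84)) + 305)) = 1/(-595423 + (38*(-117/116 + 19/84) + 305)) = 1/(-595423 + (38*(-953/1218) + 305)) = 1/(-595423 + (-18107/609 + 305)) = 1/(-595423 + 167638/609) = 1/(-362444969/609) = -609/362444969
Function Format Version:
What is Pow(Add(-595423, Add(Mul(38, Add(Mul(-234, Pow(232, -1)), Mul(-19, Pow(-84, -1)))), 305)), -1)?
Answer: Rational(-609, 362444969) ≈ -1.6803e-6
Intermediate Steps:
Pow(Add(-595423, Add(Mul(38, Add(Mul(-234, Pow(232, -1)), Mul(-19, Pow(-84, -1)))), 305)), -1) = Pow(Add(-595423, Add(Mul(38, Add(Mul(-234, Rational(1, 232)), Mul(-19, Rational(-1, 84)))), 305)), -1) = Pow(Add(-595423, Add(Mul(38, Add(Rational(-117, 116), Rational(19, 84))), 305)), -1) = Pow(Add(-595423, Add(Mul(38, Rational(-953, 1218)), 305)), -1) = Pow(Add(-595423, Add(Rational(-18107, 609), 305)), -1) = Pow(Add(-595423, Rational(167638, 609)), -1) = Pow(Rational(-362444969, 609), -1) = Rational(-609, 362444969)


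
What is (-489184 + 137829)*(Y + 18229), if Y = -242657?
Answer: 78853899940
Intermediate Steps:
(-489184 + 137829)*(Y + 18229) = (-489184 + 137829)*(-242657 + 18229) = -351355*(-224428) = 78853899940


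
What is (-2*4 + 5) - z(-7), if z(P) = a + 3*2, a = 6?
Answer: -15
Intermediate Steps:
z(P) = 12 (z(P) = 6 + 3*2 = 6 + 6 = 12)
(-2*4 + 5) - z(-7) = (-2*4 + 5) - 1*12 = (-8 + 5) - 12 = -3 - 12 = -15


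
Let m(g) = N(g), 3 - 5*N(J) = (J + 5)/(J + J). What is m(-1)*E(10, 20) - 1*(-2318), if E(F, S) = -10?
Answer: 2308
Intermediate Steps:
N(J) = 3/5 - (5 + J)/(10*J) (N(J) = 3/5 - (J + 5)/(5*(J + J)) = 3/5 - (5 + J)/(5*(2*J)) = 3/5 - (5 + J)*1/(2*J)/5 = 3/5 - (5 + J)/(10*J))
m(g) = (-1 + g)/(2*g)
m(-1)*E(10, 20) - 1*(-2318) = ((1/2)*(-1 - 1)/(-1))*(-10) - 1*(-2318) = ((1/2)*(-1)*(-2))*(-10) + 2318 = 1*(-10) + 2318 = -10 + 2318 = 2308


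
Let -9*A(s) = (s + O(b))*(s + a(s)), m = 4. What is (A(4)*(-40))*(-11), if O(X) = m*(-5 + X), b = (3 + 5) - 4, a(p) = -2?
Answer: 0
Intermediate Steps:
b = 4 (b = 8 - 4 = 4)
O(X) = -20 + 4*X (O(X) = 4*(-5 + X) = -20 + 4*X)
A(s) = -(-4 + s)*(-2 + s)/9 (A(s) = -(s + (-20 + 4*4))*(s - 2)/9 = -(s + (-20 + 16))*(-2 + s)/9 = -(s - 4)*(-2 + s)/9 = -(-4 + s)*(-2 + s)/9)
(A(4)*(-40))*(-11) = ((-8/9 - 1/9*4**2 + (2/3)*4)*(-40))*(-11) = ((-8/9 - 1/9*16 + 8/3)*(-40))*(-11) = ((-8/9 - 16/9 + 8/3)*(-40))*(-11) = (0*(-40))*(-11) = 0*(-11) = 0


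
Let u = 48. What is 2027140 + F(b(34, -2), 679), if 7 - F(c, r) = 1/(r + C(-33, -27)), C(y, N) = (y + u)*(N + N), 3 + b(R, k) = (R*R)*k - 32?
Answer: 265556258/131 ≈ 2.0271e+6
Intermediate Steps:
b(R, k) = -35 + k*R² (b(R, k) = -3 + ((R*R)*k - 32) = -3 + (R²*k - 32) = -3 + (k*R² - 32) = -3 + (-32 + k*R²) = -35 + k*R²)
C(y, N) = 2*N*(48 + y) (C(y, N) = (y + 48)*(N + N) = (48 + y)*(2*N) = 2*N*(48 + y))
F(c, r) = 7 - 1/(-810 + r) (F(c, r) = 7 - 1/(r + 2*(-27)*(48 - 33)) = 7 - 1/(r + 2*(-27)*15) = 7 - 1/(r - 810) = 7 - 1/(-810 + r))
2027140 + F(b(34, -2), 679) = 2027140 + (-5671 + 7*679)/(-810 + 679) = 2027140 + (-5671 + 4753)/(-131) = 2027140 - 1/131*(-918) = 2027140 + 918/131 = 265556258/131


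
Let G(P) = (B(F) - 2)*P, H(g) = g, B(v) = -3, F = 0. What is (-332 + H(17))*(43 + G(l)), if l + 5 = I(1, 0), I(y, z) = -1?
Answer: -22995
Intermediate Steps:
l = -6 (l = -5 - 1 = -6)
G(P) = -5*P (G(P) = (-3 - 2)*P = -5*P)
(-332 + H(17))*(43 + G(l)) = (-332 + 17)*(43 - 5*(-6)) = -315*(43 + 30) = -315*73 = -22995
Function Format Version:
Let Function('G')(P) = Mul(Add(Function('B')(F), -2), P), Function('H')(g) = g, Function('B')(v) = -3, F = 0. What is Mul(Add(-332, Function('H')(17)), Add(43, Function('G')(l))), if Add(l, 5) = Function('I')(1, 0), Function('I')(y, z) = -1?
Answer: -22995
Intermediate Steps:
l = -6 (l = Add(-5, -1) = -6)
Function('G')(P) = Mul(-5, P) (Function('G')(P) = Mul(Add(-3, -2), P) = Mul(-5, P))
Mul(Add(-332, Function('H')(17)), Add(43, Function('G')(l))) = Mul(Add(-332, 17), Add(43, Mul(-5, -6))) = Mul(-315, Add(43, 30)) = Mul(-315, 73) = -22995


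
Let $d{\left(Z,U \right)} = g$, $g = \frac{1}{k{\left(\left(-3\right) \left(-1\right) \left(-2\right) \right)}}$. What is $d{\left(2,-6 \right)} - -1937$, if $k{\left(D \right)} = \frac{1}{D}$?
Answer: $1931$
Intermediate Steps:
$g = -6$ ($g = \frac{1}{\frac{1}{\left(-3\right) \left(-1\right) \left(-2\right)}} = \frac{1}{\frac{1}{3 \left(-2\right)}} = \frac{1}{\frac{1}{-6}} = \frac{1}{- \frac{1}{6}} = -6$)
$d{\left(Z,U \right)} = -6$
$d{\left(2,-6 \right)} - -1937 = -6 - -1937 = -6 + 1937 = 1931$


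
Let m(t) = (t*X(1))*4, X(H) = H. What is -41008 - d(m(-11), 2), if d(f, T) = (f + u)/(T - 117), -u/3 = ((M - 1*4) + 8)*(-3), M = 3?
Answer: -4715901/115 ≈ -41008.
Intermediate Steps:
m(t) = 4*t (m(t) = (t*1)*4 = t*4 = 4*t)
u = 63 (u = -3*((3 - 1*4) + 8)*(-3) = -3*((3 - 4) + 8)*(-3) = -3*(-1 + 8)*(-3) = -21*(-3) = -3*(-21) = 63)
d(f, T) = (63 + f)/(-117 + T) (d(f, T) = (f + 63)/(T - 117) = (63 + f)/(-117 + T))
-41008 - d(m(-11), 2) = -41008 - (63 + 4*(-11))/(-117 + 2) = -41008 - (63 - 44)/(-115) = -41008 - (-1)*19/115 = -41008 - 1*(-19/115) = -41008 + 19/115 = -4715901/115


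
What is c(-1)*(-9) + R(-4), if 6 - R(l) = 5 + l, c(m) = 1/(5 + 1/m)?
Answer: 11/4 ≈ 2.7500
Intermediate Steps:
c(m) = 1/(5 + 1/m)
R(l) = 1 - l (R(l) = 6 - (5 + l) = 6 + (-5 - l) = 1 - l)
c(-1)*(-9) + R(-4) = -1/(1 + 5*(-1))*(-9) + (1 - 1*(-4)) = -1/(1 - 5)*(-9) + (1 + 4) = -1/(-4)*(-9) + 5 = -1*(-1/4)*(-9) + 5 = (1/4)*(-9) + 5 = -9/4 + 5 = 11/4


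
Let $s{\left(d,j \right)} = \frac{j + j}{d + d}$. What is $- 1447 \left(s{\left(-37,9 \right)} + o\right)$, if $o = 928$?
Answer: $- \frac{49671169}{37} \approx -1.3425 \cdot 10^{6}$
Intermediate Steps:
$s{\left(d,j \right)} = \frac{j}{d}$ ($s{\left(d,j \right)} = \frac{2 j}{2 d} = 2 j \frac{1}{2 d} = \frac{j}{d}$)
$- 1447 \left(s{\left(-37,9 \right)} + o\right) = - 1447 \left(\frac{9}{-37} + 928\right) = - 1447 \left(9 \left(- \frac{1}{37}\right) + 928\right) = - 1447 \left(- \frac{9}{37} + 928\right) = \left(-1447\right) \frac{34327}{37} = - \frac{49671169}{37}$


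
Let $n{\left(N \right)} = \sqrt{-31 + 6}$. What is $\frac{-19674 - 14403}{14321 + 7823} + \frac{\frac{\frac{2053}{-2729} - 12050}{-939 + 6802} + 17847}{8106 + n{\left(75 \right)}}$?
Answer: $\frac{69795890869027005}{105341765561473408} - \frac{6459759730 i}{4757124528607} \approx 0.66257 - 0.0013579 i$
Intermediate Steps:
$n{\left(N \right)} = 5 i$ ($n{\left(N \right)} = \sqrt{-25} = 5 i$)
$\frac{-19674 - 14403}{14321 + 7823} + \frac{\frac{\frac{2053}{-2729} - 12050}{-939 + 6802} + 17847}{8106 + n{\left(75 \right)}} = \frac{-19674 - 14403}{14321 + 7823} + \frac{\frac{\frac{2053}{-2729} - 12050}{-939 + 6802} + 17847}{8106 + 5 i} = - \frac{34077}{22144} + \left(\frac{2053 \left(- \frac{1}{2729}\right) - 12050}{5863} + 17847\right) \frac{8106 - 5 i}{65707261} = \left(-34077\right) \frac{1}{22144} + \left(\left(- \frac{2053}{2729} - 12050\right) \frac{1}{5863} + 17847\right) \frac{8106 - 5 i}{65707261} = - \frac{34077}{22144} + \left(\left(- \frac{32886503}{2729}\right) \frac{1}{5863} + 17847\right) \frac{8106 - 5 i}{65707261} = - \frac{34077}{22144} + \left(- \frac{2529731}{1230779} + 17847\right) \frac{8106 - 5 i}{65707261} = - \frac{34077}{22144} + \frac{21963183082 \frac{8106 - 5 i}{65707261}}{1230779} = - \frac{34077}{22144} + \frac{1291951946 \left(8106 - 5 i\right)}{4757124528607}$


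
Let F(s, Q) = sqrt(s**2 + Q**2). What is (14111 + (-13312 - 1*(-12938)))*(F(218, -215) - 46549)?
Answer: -639443613 + 13737*sqrt(93749) ≈ -6.3524e+8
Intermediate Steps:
F(s, Q) = sqrt(Q**2 + s**2)
(14111 + (-13312 - 1*(-12938)))*(F(218, -215) - 46549) = (14111 + (-13312 - 1*(-12938)))*(sqrt((-215)**2 + 218**2) - 46549) = (14111 + (-13312 + 12938))*(sqrt(46225 + 47524) - 46549) = (14111 - 374)*(sqrt(93749) - 46549) = 13737*(-46549 + sqrt(93749)) = -639443613 + 13737*sqrt(93749)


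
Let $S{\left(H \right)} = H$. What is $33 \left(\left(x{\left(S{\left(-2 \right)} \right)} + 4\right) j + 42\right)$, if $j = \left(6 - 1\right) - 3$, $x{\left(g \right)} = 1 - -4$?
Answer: $1980$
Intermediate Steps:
$x{\left(g \right)} = 5$ ($x{\left(g \right)} = 1 + 4 = 5$)
$j = 2$ ($j = 5 - 3 = 2$)
$33 \left(\left(x{\left(S{\left(-2 \right)} \right)} + 4\right) j + 42\right) = 33 \left(\left(5 + 4\right) 2 + 42\right) = 33 \left(9 \cdot 2 + 42\right) = 33 \left(18 + 42\right) = 33 \cdot 60 = 1980$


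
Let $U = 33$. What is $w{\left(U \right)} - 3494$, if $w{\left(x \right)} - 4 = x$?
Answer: $-3457$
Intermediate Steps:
$w{\left(x \right)} = 4 + x$
$w{\left(U \right)} - 3494 = \left(4 + 33\right) - 3494 = 37 - 3494 = -3457$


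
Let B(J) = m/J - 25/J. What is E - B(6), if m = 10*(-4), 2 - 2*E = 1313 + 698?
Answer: -2981/3 ≈ -993.67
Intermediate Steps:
E = -2009/2 (E = 1 - (1313 + 698)/2 = 1 - 1/2*2011 = 1 - 2011/2 = -2009/2 ≈ -1004.5)
m = -40
B(J) = -65/J (B(J) = -40/J - 25/J = -65/J)
E - B(6) = -2009/2 - (-65)/6 = -2009/2 - 1*(-65/6) = -2009/2 + 65/6 = -2981/3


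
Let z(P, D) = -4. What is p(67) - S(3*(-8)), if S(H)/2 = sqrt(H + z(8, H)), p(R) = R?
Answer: 67 - 4*I*sqrt(7) ≈ 67.0 - 10.583*I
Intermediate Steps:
S(H) = 2*sqrt(-4 + H) (S(H) = 2*sqrt(H - 4) = 2*sqrt(-4 + H))
p(67) - S(3*(-8)) = 67 - 2*sqrt(-4 + 3*(-8)) = 67 - 2*sqrt(-4 - 24) = 67 - 2*sqrt(-28) = 67 - 2*2*I*sqrt(7) = 67 - 4*I*sqrt(7)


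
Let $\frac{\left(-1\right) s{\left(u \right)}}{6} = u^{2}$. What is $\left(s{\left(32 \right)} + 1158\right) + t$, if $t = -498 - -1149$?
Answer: $-4335$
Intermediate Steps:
$s{\left(u \right)} = - 6 u^{2}$
$t = 651$ ($t = -498 + 1149 = 651$)
$\left(s{\left(32 \right)} + 1158\right) + t = \left(- 6 \cdot 32^{2} + 1158\right) + 651 = \left(\left(-6\right) 1024 + 1158\right) + 651 = \left(-6144 + 1158\right) + 651 = -4986 + 651 = -4335$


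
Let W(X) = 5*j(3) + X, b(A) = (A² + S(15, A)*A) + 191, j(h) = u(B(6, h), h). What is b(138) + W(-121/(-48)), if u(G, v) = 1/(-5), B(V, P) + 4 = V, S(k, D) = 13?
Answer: 1009465/48 ≈ 21031.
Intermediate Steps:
B(V, P) = -4 + V
u(G, v) = -⅕ (u(G, v) = 1*(-⅕) = -⅕)
j(h) = -⅕
b(A) = 191 + A² + 13*A (b(A) = (A² + 13*A) + 191 = 191 + A² + 13*A)
W(X) = -1 + X (W(X) = 5*(-⅕) + X = -1 + X)
b(138) + W(-121/(-48)) = (191 + 138² + 13*138) + (-1 - 121/(-48)) = (191 + 19044 + 1794) + (-1 - 121*(-1/48)) = 21029 + (-1 + 121/48) = 21029 + 73/48 = 1009465/48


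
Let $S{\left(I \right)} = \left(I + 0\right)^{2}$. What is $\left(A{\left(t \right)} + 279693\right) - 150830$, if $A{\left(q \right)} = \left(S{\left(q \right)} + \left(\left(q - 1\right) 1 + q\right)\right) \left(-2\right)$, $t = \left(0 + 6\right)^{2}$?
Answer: $126129$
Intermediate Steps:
$t = 36$ ($t = 6^{2} = 36$)
$S{\left(I \right)} = I^{2}$
$A{\left(q \right)} = 2 - 4 q - 2 q^{2}$ ($A{\left(q \right)} = \left(q^{2} + \left(\left(q - 1\right) 1 + q\right)\right) \left(-2\right) = \left(q^{2} + \left(\left(-1 + q\right) 1 + q\right)\right) \left(-2\right) = \left(q^{2} + \left(\left(-1 + q\right) + q\right)\right) \left(-2\right) = \left(q^{2} + \left(-1 + 2 q\right)\right) \left(-2\right) = \left(-1 + q^{2} + 2 q\right) \left(-2\right) = 2 - 4 q - 2 q^{2}$)
$\left(A{\left(t \right)} + 279693\right) - 150830 = \left(\left(2 - 144 - 2 \cdot 36^{2}\right) + 279693\right) - 150830 = \left(\left(2 - 144 - 2592\right) + 279693\right) - 150830 = \left(-2734 + 279693\right) - 150830 = 276959 - 150830 = 126129$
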